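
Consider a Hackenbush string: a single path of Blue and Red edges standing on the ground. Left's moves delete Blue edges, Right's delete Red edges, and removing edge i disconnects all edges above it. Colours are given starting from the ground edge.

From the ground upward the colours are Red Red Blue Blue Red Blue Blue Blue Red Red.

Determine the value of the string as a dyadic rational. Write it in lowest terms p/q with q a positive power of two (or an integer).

Recurse on prefixes of the 10-edge string Red Red Blue Blue Red Blue Blue Blue Red Red:
R: Left { — }, Right { 0 } ⇒ simplest -1
RR: Left { — }, Right { -1 0 } ⇒ simplest -2
RRB: Left { -2 }, Right { -1 0 } ⇒ simplest -3/2
RRBB: Left { -2 -3/2 }, Right { -1 0 } ⇒ simplest -5/4
RRBBR: Left { -2 -3/2 }, Right { -5/4 -1 0 } ⇒ simplest -11/8
RRBBRB: Left { -2 -3/2 -11/8 }, Right { -5/4 -1 0 } ⇒ simplest -21/16
RRBBRBB: Left { -2 -3/2 -11/8 -21/16 }, Right { -5/4 -1 0 } ⇒ simplest -41/32
RRBBRBBB: Left { -2 -3/2 -11/8 -21/16 -41/32 }, Right { -5/4 -1 0 } ⇒ simplest -81/64
RRBBRBBBR: Left { -2 -3/2 -11/8 -21/16 -41/32 }, Right { -81/64 -5/4 -1 0 } ⇒ simplest -163/128
RRBBRBBBRR: Left { -2 -3/2 -11/8 -21/16 -41/32 }, Right { -163/128 -81/64 -5/4 -1 0 } ⇒ simplest -327/256

-327/256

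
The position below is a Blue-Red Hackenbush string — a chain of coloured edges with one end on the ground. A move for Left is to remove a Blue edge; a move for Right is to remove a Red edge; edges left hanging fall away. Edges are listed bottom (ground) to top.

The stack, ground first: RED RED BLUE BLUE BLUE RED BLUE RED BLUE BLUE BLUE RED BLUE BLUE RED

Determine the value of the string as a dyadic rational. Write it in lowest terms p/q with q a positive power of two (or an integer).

Build g(s[:k]) for k = 1..15, string s = RED RED BLUE BLUE BLUE RED BLUE RED BLUE BLUE BLUE RED BLUE BLUE RED.
1 of 15 · R · max L −∞ · min R 0 = -1
2 of 15 · RR · max L −∞ · min R -1 = -2
3 of 15 · RRB · max L -2 · min R -1 = -3/2
4 of 15 · RRBB · max L -3/2 · min R -1 = -5/4
5 of 15 · RRBBB · max L -5/4 · min R -1 = -9/8
6 of 15 · RRBBBR · max L -5/4 · min R -9/8 = -19/16
7 of 15 · RRBBBRB · max L -19/16 · min R -9/8 = -37/32
8 of 15 · RRBBBRBR · max L -19/16 · min R -37/32 = -75/64
9 of 15 · RRBBBRBRB · max L -75/64 · min R -37/32 = -149/128
10 of 15 · RRBBBRBRBB · max L -149/128 · min R -37/32 = -297/256
11 of 15 · RRBBBRBRBBB · max L -297/256 · min R -37/32 = -593/512
12 of 15 · RRBBBRBRBBBR · max L -297/256 · min R -593/512 = -1187/1024
13 of 15 · RRBBBRBRBBBRB · max L -1187/1024 · min R -593/512 = -2373/2048
14 of 15 · RRBBBRBRBBBRBB · max L -2373/2048 · min R -593/512 = -4745/4096
15 of 15 · RRBBBRBRBBBRBBR · max L -2373/2048 · min R -4745/4096 = -9491/8192

-9491/8192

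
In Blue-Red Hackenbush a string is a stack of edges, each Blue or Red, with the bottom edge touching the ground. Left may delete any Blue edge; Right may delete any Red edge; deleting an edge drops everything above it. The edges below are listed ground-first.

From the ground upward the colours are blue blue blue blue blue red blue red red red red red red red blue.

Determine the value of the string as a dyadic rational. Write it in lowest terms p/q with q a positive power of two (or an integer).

4611/1024

step 1: add blue to get b; options L={ 0 } R={ ∅ } = 1
step 2: add blue to get bb; options L={ 0 1 } R={ ∅ } = 2
step 3: add blue to get bbb; options L={ 0 1 2 } R={ ∅ } = 3
step 4: add blue to get bbbb; options L={ 0 1 2 3 } R={ ∅ } = 4
step 5: add blue to get bbbbb; options L={ 0 1 2 3 4 } R={ ∅ } = 5
step 6: add red to get bbbbbr; options L={ 0 1 2 3 4 } R={ 5 } = 9/2
step 7: add blue to get bbbbbrb; options L={ 0 1 2 3 4 9/2 } R={ 5 } = 19/4
step 8: add red to get bbbbbrbr; options L={ 0 1 2 3 4 9/2 } R={ 19/4 5 } = 37/8
step 9: add red to get bbbbbrbrr; options L={ 0 1 2 3 4 9/2 } R={ 37/8 19/4 5 } = 73/16
step 10: add red to get bbbbbrbrrr; options L={ 0 1 2 3 4 9/2 } R={ 73/16 37/8 19/4 5 } = 145/32
step 11: add red to get bbbbbrbrrrr; options L={ 0 1 2 3 4 9/2 } R={ 145/32 73/16 37/8 19/4 5 } = 289/64
step 12: add red to get bbbbbrbrrrrr; options L={ 0 1 2 3 4 9/2 } R={ 289/64 145/32 73/16 37/8 19/4 5 } = 577/128
step 13: add red to get bbbbbrbrrrrrr; options L={ 0 1 2 3 4 9/2 } R={ 577/128 289/64 145/32 73/16 37/8 19/4 5 } = 1153/256
step 14: add red to get bbbbbrbrrrrrrr; options L={ 0 1 2 3 4 9/2 } R={ 1153/256 577/128 289/64 145/32 73/16 37/8 19/4 5 } = 2305/512
step 15: add blue to get bbbbbrbrrrrrrrb; options L={ 0 1 2 3 4 9/2 2305/512 } R={ 1153/256 577/128 289/64 145/32 73/16 37/8 19/4 5 } = 4611/1024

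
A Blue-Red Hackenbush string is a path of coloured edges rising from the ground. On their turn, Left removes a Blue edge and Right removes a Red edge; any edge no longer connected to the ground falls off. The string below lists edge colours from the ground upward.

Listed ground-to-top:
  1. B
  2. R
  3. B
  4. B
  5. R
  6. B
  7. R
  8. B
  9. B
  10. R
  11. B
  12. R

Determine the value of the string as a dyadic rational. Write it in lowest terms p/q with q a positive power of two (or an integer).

1717/2048

Build v(s[:k]) for k = 1..12, string s = B R B B R B R B B R B R.
edge 1 of 12 (B): { 0 | ∅ } -> 1
edge 2 of 12 (R): { 0 | 1 } -> 1/2
edge 3 of 12 (B): { 0,1/2 | 1 } -> 3/4
edge 4 of 12 (B): { 0,1/2,3/4 | 1 } -> 7/8
edge 5 of 12 (R): { 0,1/2,3/4 | 7/8,1 } -> 13/16
edge 6 of 12 (B): { 0,1/2,3/4,13/16 | 7/8,1 } -> 27/32
edge 7 of 12 (R): { 0,1/2,3/4,13/16 | 27/32,7/8,1 } -> 53/64
edge 8 of 12 (B): { 0,1/2,3/4,13/16,53/64 | 27/32,7/8,1 } -> 107/128
edge 9 of 12 (B): { 0,1/2,3/4,13/16,53/64,107/128 | 27/32,7/8,1 } -> 215/256
edge 10 of 12 (R): { 0,1/2,3/4,13/16,53/64,107/128 | 215/256,27/32,7/8,1 } -> 429/512
edge 11 of 12 (B): { 0,1/2,3/4,13/16,53/64,107/128,429/512 | 215/256,27/32,7/8,1 } -> 859/1024
edge 12 of 12 (R): { 0,1/2,3/4,13/16,53/64,107/128,429/512 | 859/1024,215/256,27/32,7/8,1 } -> 1717/2048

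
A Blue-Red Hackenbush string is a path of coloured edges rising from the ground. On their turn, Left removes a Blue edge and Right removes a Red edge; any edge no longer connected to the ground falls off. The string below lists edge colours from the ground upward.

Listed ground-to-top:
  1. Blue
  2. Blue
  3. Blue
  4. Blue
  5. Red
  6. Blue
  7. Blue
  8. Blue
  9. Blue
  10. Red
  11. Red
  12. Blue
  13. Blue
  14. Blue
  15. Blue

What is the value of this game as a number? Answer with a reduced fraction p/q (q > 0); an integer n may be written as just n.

8095/2048

Build g(s[:k]) for k = 1..15, string s = Blue Blue Blue Blue Red Blue Blue Blue Blue Red Red Blue Blue Blue Blue.
g(B) = { 0 | ∅ } → 1
g(BB) = { 0; 1 | ∅ } → 2
g(BBB) = { 0; 1; 2 | ∅ } → 3
g(BBBB) = { 0; 1; 2; 3 | ∅ } → 4
g(BBBBR) = { 0; 1; 2; 3 | 4 } → 7/2
g(BBBBRB) = { 0; 1; 2; 3; 7/2 | 4 } → 15/4
g(BBBBRBB) = { 0; 1; 2; 3; 7/2; 15/4 | 4 } → 31/8
g(BBBBRBBB) = { 0; 1; 2; 3; 7/2; 15/4; 31/8 | 4 } → 63/16
g(BBBBRBBBB) = { 0; 1; 2; 3; 7/2; 15/4; 31/8; 63/16 | 4 } → 127/32
g(BBBBRBBBBR) = { 0; 1; 2; 3; 7/2; 15/4; 31/8; 63/16 | 127/32; 4 } → 253/64
g(BBBBRBBBBRR) = { 0; 1; 2; 3; 7/2; 15/4; 31/8; 63/16 | 253/64; 127/32; 4 } → 505/128
g(BBBBRBBBBRRB) = { 0; 1; 2; 3; 7/2; 15/4; 31/8; 63/16; 505/128 | 253/64; 127/32; 4 } → 1011/256
g(BBBBRBBBBRRBB) = { 0; 1; 2; 3; 7/2; 15/4; 31/8; 63/16; 505/128; 1011/256 | 253/64; 127/32; 4 } → 2023/512
g(BBBBRBBBBRRBBB) = { 0; 1; 2; 3; 7/2; 15/4; 31/8; 63/16; 505/128; 1011/256; 2023/512 | 253/64; 127/32; 4 } → 4047/1024
g(BBBBRBBBBRRBBBB) = { 0; 1; 2; 3; 7/2; 15/4; 31/8; 63/16; 505/128; 1011/256; 2023/512; 4047/1024 | 253/64; 127/32; 4 } → 8095/2048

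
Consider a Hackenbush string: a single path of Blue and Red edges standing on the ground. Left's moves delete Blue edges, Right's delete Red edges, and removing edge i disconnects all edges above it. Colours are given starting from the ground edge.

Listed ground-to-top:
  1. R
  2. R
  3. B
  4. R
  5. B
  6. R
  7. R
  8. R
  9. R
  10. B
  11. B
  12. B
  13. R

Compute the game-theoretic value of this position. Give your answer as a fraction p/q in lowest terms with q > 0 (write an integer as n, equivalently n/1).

-3555/2048

R: Left { (no moves) }, Right { 0 } -> simplest -1
RR: Left { (no moves) }, Right { -1; 0 } -> simplest -2
RRB: Left { -2 }, Right { -1; 0 } -> simplest -3/2
RRBR: Left { -2 }, Right { -3/2; -1; 0 } -> simplest -7/4
RRBRB: Left { -2; -7/4 }, Right { -3/2; -1; 0 } -> simplest -13/8
RRBRBR: Left { -2; -7/4 }, Right { -13/8; -3/2; -1; 0 } -> simplest -27/16
RRBRBRR: Left { -2; -7/4 }, Right { -27/16; -13/8; -3/2; -1; 0 } -> simplest -55/32
RRBRBRRR: Left { -2; -7/4 }, Right { -55/32; -27/16; -13/8; -3/2; -1; 0 } -> simplest -111/64
RRBRBRRRR: Left { -2; -7/4 }, Right { -111/64; -55/32; -27/16; -13/8; -3/2; -1; 0 } -> simplest -223/128
RRBRBRRRRB: Left { -2; -7/4; -223/128 }, Right { -111/64; -55/32; -27/16; -13/8; -3/2; -1; 0 } -> simplest -445/256
RRBRBRRRRBB: Left { -2; -7/4; -223/128; -445/256 }, Right { -111/64; -55/32; -27/16; -13/8; -3/2; -1; 0 } -> simplest -889/512
RRBRBRRRRBBB: Left { -2; -7/4; -223/128; -445/256; -889/512 }, Right { -111/64; -55/32; -27/16; -13/8; -3/2; -1; 0 } -> simplest -1777/1024
RRBRBRRRRBBBR: Left { -2; -7/4; -223/128; -445/256; -889/512 }, Right { -1777/1024; -111/64; -55/32; -27/16; -13/8; -3/2; -1; 0 } -> simplest -3555/2048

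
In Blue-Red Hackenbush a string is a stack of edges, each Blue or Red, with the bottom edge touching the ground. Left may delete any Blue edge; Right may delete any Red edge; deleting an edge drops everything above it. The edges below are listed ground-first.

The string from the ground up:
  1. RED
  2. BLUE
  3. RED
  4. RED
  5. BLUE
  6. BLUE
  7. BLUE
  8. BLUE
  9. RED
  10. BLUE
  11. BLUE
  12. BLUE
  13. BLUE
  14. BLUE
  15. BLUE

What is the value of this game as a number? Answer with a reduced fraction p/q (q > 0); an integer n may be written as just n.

-12417/16384

Prefix values for RED BLUE RED RED BLUE BLUE BLUE BLUE RED BLUE BLUE BLUE BLUE BLUE BLUE via {L|R} + simplicity:
R: Left { — }, Right { 0 } ⇒ simplest -1
RB: Left { -1 }, Right { 0 } ⇒ simplest -1/2
RBR: Left { -1 }, Right { -1/2; 0 } ⇒ simplest -3/4
RBRR: Left { -1 }, Right { -3/4; -1/2; 0 } ⇒ simplest -7/8
RBRRB: Left { -1; -7/8 }, Right { -3/4; -1/2; 0 } ⇒ simplest -13/16
RBRRBB: Left { -1; -7/8; -13/16 }, Right { -3/4; -1/2; 0 } ⇒ simplest -25/32
RBRRBBB: Left { -1; -7/8; -13/16; -25/32 }, Right { -3/4; -1/2; 0 } ⇒ simplest -49/64
RBRRBBBB: Left { -1; -7/8; -13/16; -25/32; -49/64 }, Right { -3/4; -1/2; 0 } ⇒ simplest -97/128
RBRRBBBBR: Left { -1; -7/8; -13/16; -25/32; -49/64 }, Right { -97/128; -3/4; -1/2; 0 } ⇒ simplest -195/256
RBRRBBBBRB: Left { -1; -7/8; -13/16; -25/32; -49/64; -195/256 }, Right { -97/128; -3/4; -1/2; 0 } ⇒ simplest -389/512
RBRRBBBBRBB: Left { -1; -7/8; -13/16; -25/32; -49/64; -195/256; -389/512 }, Right { -97/128; -3/4; -1/2; 0 } ⇒ simplest -777/1024
RBRRBBBBRBBB: Left { -1; -7/8; -13/16; -25/32; -49/64; -195/256; -389/512; -777/1024 }, Right { -97/128; -3/4; -1/2; 0 } ⇒ simplest -1553/2048
RBRRBBBBRBBBB: Left { -1; -7/8; -13/16; -25/32; -49/64; -195/256; -389/512; -777/1024; -1553/2048 }, Right { -97/128; -3/4; -1/2; 0 } ⇒ simplest -3105/4096
RBRRBBBBRBBBBB: Left { -1; -7/8; -13/16; -25/32; -49/64; -195/256; -389/512; -777/1024; -1553/2048; -3105/4096 }, Right { -97/128; -3/4; -1/2; 0 } ⇒ simplest -6209/8192
RBRRBBBBRBBBBBB: Left { -1; -7/8; -13/16; -25/32; -49/64; -195/256; -389/512; -777/1024; -1553/2048; -3105/4096; -6209/8192 }, Right { -97/128; -3/4; -1/2; 0 } ⇒ simplest -12417/16384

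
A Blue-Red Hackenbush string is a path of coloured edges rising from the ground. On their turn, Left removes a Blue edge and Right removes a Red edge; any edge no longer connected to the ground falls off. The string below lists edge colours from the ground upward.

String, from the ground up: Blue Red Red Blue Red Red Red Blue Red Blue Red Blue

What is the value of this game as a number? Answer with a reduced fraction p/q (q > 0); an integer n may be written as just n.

555/2048

val_1 [B]  L=[0]  R=[∅]  ⇒ 1
val_2 [BR]  L=[0]  R=[1]  ⇒ 1/2
val_3 [BRR]  L=[0]  R=[1/2, 1]  ⇒ 1/4
val_4 [BRRB]  L=[0, 1/4]  R=[1/2, 1]  ⇒ 3/8
val_5 [BRRBR]  L=[0, 1/4]  R=[3/8, 1/2, 1]  ⇒ 5/16
val_6 [BRRBRR]  L=[0, 1/4]  R=[5/16, 3/8, 1/2, 1]  ⇒ 9/32
val_7 [BRRBRRR]  L=[0, 1/4]  R=[9/32, 5/16, 3/8, 1/2, 1]  ⇒ 17/64
val_8 [BRRBRRRB]  L=[0, 1/4, 17/64]  R=[9/32, 5/16, 3/8, 1/2, 1]  ⇒ 35/128
val_9 [BRRBRRRBR]  L=[0, 1/4, 17/64]  R=[35/128, 9/32, 5/16, 3/8, 1/2, 1]  ⇒ 69/256
val_10 [BRRBRRRBRB]  L=[0, 1/4, 17/64, 69/256]  R=[35/128, 9/32, 5/16, 3/8, 1/2, 1]  ⇒ 139/512
val_11 [BRRBRRRBRBR]  L=[0, 1/4, 17/64, 69/256]  R=[139/512, 35/128, 9/32, 5/16, 3/8, 1/2, 1]  ⇒ 277/1024
val_12 [BRRBRRRBRBRB]  L=[0, 1/4, 17/64, 69/256, 277/1024]  R=[139/512, 35/128, 9/32, 5/16, 3/8, 1/2, 1]  ⇒ 555/2048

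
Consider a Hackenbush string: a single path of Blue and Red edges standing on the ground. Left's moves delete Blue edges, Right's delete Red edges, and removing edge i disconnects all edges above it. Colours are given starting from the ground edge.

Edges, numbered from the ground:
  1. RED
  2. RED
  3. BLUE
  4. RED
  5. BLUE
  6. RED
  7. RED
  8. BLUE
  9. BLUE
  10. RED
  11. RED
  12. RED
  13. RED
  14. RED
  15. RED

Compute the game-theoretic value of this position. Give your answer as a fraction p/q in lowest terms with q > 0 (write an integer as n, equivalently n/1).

1 of 15 · R · max L −∞ · min R 0 → -1
2 of 15 · RR · max L −∞ · min R -1 → -2
3 of 15 · RRB · max L -2 · min R -1 → -3/2
4 of 15 · RRBR · max L -2 · min R -3/2 → -7/4
5 of 15 · RRBRB · max L -7/4 · min R -3/2 → -13/8
6 of 15 · RRBRBR · max L -7/4 · min R -13/8 → -27/16
7 of 15 · RRBRBRR · max L -7/4 · min R -27/16 → -55/32
8 of 15 · RRBRBRRB · max L -55/32 · min R -27/16 → -109/64
9 of 15 · RRBRBRRBB · max L -109/64 · min R -27/16 → -217/128
10 of 15 · RRBRBRRBBR · max L -109/64 · min R -217/128 → -435/256
11 of 15 · RRBRBRRBBRR · max L -109/64 · min R -435/256 → -871/512
12 of 15 · RRBRBRRBBRRR · max L -109/64 · min R -871/512 → -1743/1024
13 of 15 · RRBRBRRBBRRRR · max L -109/64 · min R -1743/1024 → -3487/2048
14 of 15 · RRBRBRRBBRRRRR · max L -109/64 · min R -3487/2048 → -6975/4096
15 of 15 · RRBRBRRBBRRRRRR · max L -109/64 · min R -6975/4096 → -13951/8192

-13951/8192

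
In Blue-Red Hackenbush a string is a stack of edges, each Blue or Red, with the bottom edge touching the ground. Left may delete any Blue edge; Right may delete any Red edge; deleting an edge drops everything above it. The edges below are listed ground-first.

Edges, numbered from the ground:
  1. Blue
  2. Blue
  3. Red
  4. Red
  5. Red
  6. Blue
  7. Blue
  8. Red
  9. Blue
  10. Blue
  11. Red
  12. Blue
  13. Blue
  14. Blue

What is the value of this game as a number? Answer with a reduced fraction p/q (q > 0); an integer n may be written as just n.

Prefix values for Blue Blue Red Red Red Blue Blue Red Blue Blue Red Blue Blue Blue via {L|R} + simplicity:
1 of 14 · B · max L 0 · min R +∞ = 1
2 of 14 · BB · max L 1 · min R +∞ = 2
3 of 14 · BBR · max L 1 · min R 2 = 3/2
4 of 14 · BBRR · max L 1 · min R 3/2 = 5/4
5 of 14 · BBRRR · max L 1 · min R 5/4 = 9/8
6 of 14 · BBRRRB · max L 9/8 · min R 5/4 = 19/16
7 of 14 · BBRRRBB · max L 19/16 · min R 5/4 = 39/32
8 of 14 · BBRRRBBR · max L 19/16 · min R 39/32 = 77/64
9 of 14 · BBRRRBBRB · max L 77/64 · min R 39/32 = 155/128
10 of 14 · BBRRRBBRBB · max L 155/128 · min R 39/32 = 311/256
11 of 14 · BBRRRBBRBBR · max L 155/128 · min R 311/256 = 621/512
12 of 14 · BBRRRBBRBBRB · max L 621/512 · min R 311/256 = 1243/1024
13 of 14 · BBRRRBBRBBRBB · max L 1243/1024 · min R 311/256 = 2487/2048
14 of 14 · BBRRRBBRBBRBBB · max L 2487/2048 · min R 311/256 = 4975/4096

4975/4096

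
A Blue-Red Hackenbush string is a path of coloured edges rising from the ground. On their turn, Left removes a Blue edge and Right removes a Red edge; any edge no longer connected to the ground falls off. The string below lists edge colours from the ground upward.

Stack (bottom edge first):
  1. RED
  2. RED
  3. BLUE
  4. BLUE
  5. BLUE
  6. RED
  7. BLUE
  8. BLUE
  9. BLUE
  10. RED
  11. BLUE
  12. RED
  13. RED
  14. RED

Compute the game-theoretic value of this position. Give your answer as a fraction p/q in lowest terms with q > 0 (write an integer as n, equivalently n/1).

-4655/4096

edge 1 of 14 (RED): { ∅ | 0 } → -1
edge 2 of 14 (RED): { ∅ | -1, 0 } → -2
edge 3 of 14 (BLUE): { -2 | -1, 0 } → -3/2
edge 4 of 14 (BLUE): { -2, -3/2 | -1, 0 } → -5/4
edge 5 of 14 (BLUE): { -2, -3/2, -5/4 | -1, 0 } → -9/8
edge 6 of 14 (RED): { -2, -3/2, -5/4 | -9/8, -1, 0 } → -19/16
edge 7 of 14 (BLUE): { -2, -3/2, -5/4, -19/16 | -9/8, -1, 0 } → -37/32
edge 8 of 14 (BLUE): { -2, -3/2, -5/4, -19/16, -37/32 | -9/8, -1, 0 } → -73/64
edge 9 of 14 (BLUE): { -2, -3/2, -5/4, -19/16, -37/32, -73/64 | -9/8, -1, 0 } → -145/128
edge 10 of 14 (RED): { -2, -3/2, -5/4, -19/16, -37/32, -73/64 | -145/128, -9/8, -1, 0 } → -291/256
edge 11 of 14 (BLUE): { -2, -3/2, -5/4, -19/16, -37/32, -73/64, -291/256 | -145/128, -9/8, -1, 0 } → -581/512
edge 12 of 14 (RED): { -2, -3/2, -5/4, -19/16, -37/32, -73/64, -291/256 | -581/512, -145/128, -9/8, -1, 0 } → -1163/1024
edge 13 of 14 (RED): { -2, -3/2, -5/4, -19/16, -37/32, -73/64, -291/256 | -1163/1024, -581/512, -145/128, -9/8, -1, 0 } → -2327/2048
edge 14 of 14 (RED): { -2, -3/2, -5/4, -19/16, -37/32, -73/64, -291/256 | -2327/2048, -1163/1024, -581/512, -145/128, -9/8, -1, 0 } → -4655/4096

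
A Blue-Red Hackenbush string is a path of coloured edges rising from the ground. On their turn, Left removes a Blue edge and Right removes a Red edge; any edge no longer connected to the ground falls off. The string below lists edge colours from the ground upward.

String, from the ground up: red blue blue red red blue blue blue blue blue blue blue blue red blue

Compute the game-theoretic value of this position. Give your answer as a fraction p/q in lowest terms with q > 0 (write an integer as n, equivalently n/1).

Recurse on prefixes of the 15-edge string red blue blue red red blue blue blue blue blue blue blue blue red blue:
step 1: add red to get r; options L={ · } R={ 0 } so -1
step 2: add blue to get rb; options L={ -1 } R={ 0 } so -1/2
step 3: add blue to get rbb; options L={ -1; -1/2 } R={ 0 } so -1/4
step 4: add red to get rbbr; options L={ -1; -1/2 } R={ -1/4; 0 } so -3/8
step 5: add red to get rbbrr; options L={ -1; -1/2 } R={ -3/8; -1/4; 0 } so -7/16
step 6: add blue to get rbbrrb; options L={ -1; -1/2; -7/16 } R={ -3/8; -1/4; 0 } so -13/32
step 7: add blue to get rbbrrbb; options L={ -1; -1/2; -7/16; -13/32 } R={ -3/8; -1/4; 0 } so -25/64
step 8: add blue to get rbbrrbbb; options L={ -1; -1/2; -7/16; -13/32; -25/64 } R={ -3/8; -1/4; 0 } so -49/128
step 9: add blue to get rbbrrbbbb; options L={ -1; -1/2; -7/16; -13/32; -25/64; -49/128 } R={ -3/8; -1/4; 0 } so -97/256
step 10: add blue to get rbbrrbbbbb; options L={ -1; -1/2; -7/16; -13/32; -25/64; -49/128; -97/256 } R={ -3/8; -1/4; 0 } so -193/512
step 11: add blue to get rbbrrbbbbbb; options L={ -1; -1/2; -7/16; -13/32; -25/64; -49/128; -97/256; -193/512 } R={ -3/8; -1/4; 0 } so -385/1024
step 12: add blue to get rbbrrbbbbbbb; options L={ -1; -1/2; -7/16; -13/32; -25/64; -49/128; -97/256; -193/512; -385/1024 } R={ -3/8; -1/4; 0 } so -769/2048
step 13: add blue to get rbbrrbbbbbbbb; options L={ -1; -1/2; -7/16; -13/32; -25/64; -49/128; -97/256; -193/512; -385/1024; -769/2048 } R={ -3/8; -1/4; 0 } so -1537/4096
step 14: add red to get rbbrrbbbbbbbbr; options L={ -1; -1/2; -7/16; -13/32; -25/64; -49/128; -97/256; -193/512; -385/1024; -769/2048 } R={ -1537/4096; -3/8; -1/4; 0 } so -3075/8192
step 15: add blue to get rbbrrbbbbbbbbrb; options L={ -1; -1/2; -7/16; -13/32; -25/64; -49/128; -97/256; -193/512; -385/1024; -769/2048; -3075/8192 } R={ -1537/4096; -3/8; -1/4; 0 } so -6149/16384

-6149/16384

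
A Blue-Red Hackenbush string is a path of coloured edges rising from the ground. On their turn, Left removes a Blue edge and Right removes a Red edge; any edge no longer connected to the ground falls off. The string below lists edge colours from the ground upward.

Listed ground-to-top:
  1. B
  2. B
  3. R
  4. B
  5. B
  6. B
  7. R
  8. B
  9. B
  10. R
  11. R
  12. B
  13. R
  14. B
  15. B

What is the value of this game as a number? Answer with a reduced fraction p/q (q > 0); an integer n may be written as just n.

15767/8192

Recurse on prefixes of the 15-edge string B B R B B B R B B R R B R B B:
val_1 [B]  L=[0]  R=[∅]  so 1
val_2 [BB]  L=[0 1]  R=[∅]  so 2
val_3 [BBR]  L=[0 1]  R=[2]  so 3/2
val_4 [BBRB]  L=[0 1 3/2]  R=[2]  so 7/4
val_5 [BBRBB]  L=[0 1 3/2 7/4]  R=[2]  so 15/8
val_6 [BBRBBB]  L=[0 1 3/2 7/4 15/8]  R=[2]  so 31/16
val_7 [BBRBBBR]  L=[0 1 3/2 7/4 15/8]  R=[31/16 2]  so 61/32
val_8 [BBRBBBRB]  L=[0 1 3/2 7/4 15/8 61/32]  R=[31/16 2]  so 123/64
val_9 [BBRBBBRBB]  L=[0 1 3/2 7/4 15/8 61/32 123/64]  R=[31/16 2]  so 247/128
val_10 [BBRBBBRBBR]  L=[0 1 3/2 7/4 15/8 61/32 123/64]  R=[247/128 31/16 2]  so 493/256
val_11 [BBRBBBRBBRR]  L=[0 1 3/2 7/4 15/8 61/32 123/64]  R=[493/256 247/128 31/16 2]  so 985/512
val_12 [BBRBBBRBBRRB]  L=[0 1 3/2 7/4 15/8 61/32 123/64 985/512]  R=[493/256 247/128 31/16 2]  so 1971/1024
val_13 [BBRBBBRBBRRBR]  L=[0 1 3/2 7/4 15/8 61/32 123/64 985/512]  R=[1971/1024 493/256 247/128 31/16 2]  so 3941/2048
val_14 [BBRBBBRBBRRBRB]  L=[0 1 3/2 7/4 15/8 61/32 123/64 985/512 3941/2048]  R=[1971/1024 493/256 247/128 31/16 2]  so 7883/4096
val_15 [BBRBBBRBBRRBRBB]  L=[0 1 3/2 7/4 15/8 61/32 123/64 985/512 3941/2048 7883/4096]  R=[1971/1024 493/256 247/128 31/16 2]  so 15767/8192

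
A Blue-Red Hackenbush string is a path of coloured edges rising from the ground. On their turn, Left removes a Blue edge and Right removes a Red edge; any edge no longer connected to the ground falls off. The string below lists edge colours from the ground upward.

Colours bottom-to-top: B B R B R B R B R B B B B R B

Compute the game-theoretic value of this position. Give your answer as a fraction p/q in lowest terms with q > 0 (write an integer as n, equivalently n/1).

13691/8192

1 of 15 · B · max L 0 · min R +∞ — 1
2 of 15 · BB · max L 1 · min R +∞ — 2
3 of 15 · BBR · max L 1 · min R 2 — 3/2
4 of 15 · BBRB · max L 3/2 · min R 2 — 7/4
5 of 15 · BBRBR · max L 3/2 · min R 7/4 — 13/8
6 of 15 · BBRBRB · max L 13/8 · min R 7/4 — 27/16
7 of 15 · BBRBRBR · max L 13/8 · min R 27/16 — 53/32
8 of 15 · BBRBRBRB · max L 53/32 · min R 27/16 — 107/64
9 of 15 · BBRBRBRBR · max L 53/32 · min R 107/64 — 213/128
10 of 15 · BBRBRBRBRB · max L 213/128 · min R 107/64 — 427/256
11 of 15 · BBRBRBRBRBB · max L 427/256 · min R 107/64 — 855/512
12 of 15 · BBRBRBRBRBBB · max L 855/512 · min R 107/64 — 1711/1024
13 of 15 · BBRBRBRBRBBBB · max L 1711/1024 · min R 107/64 — 3423/2048
14 of 15 · BBRBRBRBRBBBBR · max L 1711/1024 · min R 3423/2048 — 6845/4096
15 of 15 · BBRBRBRBRBBBBRB · max L 6845/4096 · min R 3423/2048 — 13691/8192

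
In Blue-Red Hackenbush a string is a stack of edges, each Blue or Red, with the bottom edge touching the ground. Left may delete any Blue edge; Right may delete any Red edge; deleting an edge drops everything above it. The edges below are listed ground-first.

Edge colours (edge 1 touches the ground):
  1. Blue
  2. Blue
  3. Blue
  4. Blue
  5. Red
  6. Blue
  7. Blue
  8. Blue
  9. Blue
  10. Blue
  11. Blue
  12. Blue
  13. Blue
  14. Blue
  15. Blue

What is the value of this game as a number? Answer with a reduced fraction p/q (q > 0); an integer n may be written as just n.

8191/2048

Build g(s[:k]) for k = 1..15, string s = Blue Blue Blue Blue Red Blue Blue Blue Blue Blue Blue Blue Blue Blue Blue.
edge 1 of 15 (Blue): { 0 | ∅ } = 1
edge 2 of 15 (Blue): { 0, 1 | ∅ } = 2
edge 3 of 15 (Blue): { 0, 1, 2 | ∅ } = 3
edge 4 of 15 (Blue): { 0, 1, 2, 3 | ∅ } = 4
edge 5 of 15 (Red): { 0, 1, 2, 3 | 4 } = 7/2
edge 6 of 15 (Blue): { 0, 1, 2, 3, 7/2 | 4 } = 15/4
edge 7 of 15 (Blue): { 0, 1, 2, 3, 7/2, 15/4 | 4 } = 31/8
edge 8 of 15 (Blue): { 0, 1, 2, 3, 7/2, 15/4, 31/8 | 4 } = 63/16
edge 9 of 15 (Blue): { 0, 1, 2, 3, 7/2, 15/4, 31/8, 63/16 | 4 } = 127/32
edge 10 of 15 (Blue): { 0, 1, 2, 3, 7/2, 15/4, 31/8, 63/16, 127/32 | 4 } = 255/64
edge 11 of 15 (Blue): { 0, 1, 2, 3, 7/2, 15/4, 31/8, 63/16, 127/32, 255/64 | 4 } = 511/128
edge 12 of 15 (Blue): { 0, 1, 2, 3, 7/2, 15/4, 31/8, 63/16, 127/32, 255/64, 511/128 | 4 } = 1023/256
edge 13 of 15 (Blue): { 0, 1, 2, 3, 7/2, 15/4, 31/8, 63/16, 127/32, 255/64, 511/128, 1023/256 | 4 } = 2047/512
edge 14 of 15 (Blue): { 0, 1, 2, 3, 7/2, 15/4, 31/8, 63/16, 127/32, 255/64, 511/128, 1023/256, 2047/512 | 4 } = 4095/1024
edge 15 of 15 (Blue): { 0, 1, 2, 3, 7/2, 15/4, 31/8, 63/16, 127/32, 255/64, 511/128, 1023/256, 2047/512, 4095/1024 | 4 } = 8191/2048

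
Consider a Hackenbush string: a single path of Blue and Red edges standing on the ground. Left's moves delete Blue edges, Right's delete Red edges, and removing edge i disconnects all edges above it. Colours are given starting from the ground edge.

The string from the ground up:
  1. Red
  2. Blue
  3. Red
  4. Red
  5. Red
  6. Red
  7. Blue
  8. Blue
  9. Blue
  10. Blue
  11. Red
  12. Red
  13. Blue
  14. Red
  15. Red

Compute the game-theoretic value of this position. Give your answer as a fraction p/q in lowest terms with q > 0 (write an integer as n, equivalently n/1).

Recurse on prefixes of the 15-edge string Red Blue Red Red Red Red Blue Blue Blue Blue Red Red Blue Red Red:
1 of 15 · R · max L −∞ · min R 0 ⇒ -1
2 of 15 · RB · max L -1 · min R 0 ⇒ -1/2
3 of 15 · RBR · max L -1 · min R -1/2 ⇒ -3/4
4 of 15 · RBRR · max L -1 · min R -3/4 ⇒ -7/8
5 of 15 · RBRRR · max L -1 · min R -7/8 ⇒ -15/16
6 of 15 · RBRRRR · max L -1 · min R -15/16 ⇒ -31/32
7 of 15 · RBRRRRB · max L -31/32 · min R -15/16 ⇒ -61/64
8 of 15 · RBRRRRBB · max L -61/64 · min R -15/16 ⇒ -121/128
9 of 15 · RBRRRRBBB · max L -121/128 · min R -15/16 ⇒ -241/256
10 of 15 · RBRRRRBBBB · max L -241/256 · min R -15/16 ⇒ -481/512
11 of 15 · RBRRRRBBBBR · max L -241/256 · min R -481/512 ⇒ -963/1024
12 of 15 · RBRRRRBBBBRR · max L -241/256 · min R -963/1024 ⇒ -1927/2048
13 of 15 · RBRRRRBBBBRRB · max L -1927/2048 · min R -963/1024 ⇒ -3853/4096
14 of 15 · RBRRRRBBBBRRBR · max L -1927/2048 · min R -3853/4096 ⇒ -7707/8192
15 of 15 · RBRRRRBBBBRRBRR · max L -1927/2048 · min R -7707/8192 ⇒ -15415/16384

-15415/16384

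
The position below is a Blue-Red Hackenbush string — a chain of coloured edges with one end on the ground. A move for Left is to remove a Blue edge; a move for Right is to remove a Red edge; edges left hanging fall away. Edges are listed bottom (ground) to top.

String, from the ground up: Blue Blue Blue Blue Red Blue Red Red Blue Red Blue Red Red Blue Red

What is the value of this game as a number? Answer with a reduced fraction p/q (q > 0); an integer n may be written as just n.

7333/2048

1 of 15 · B · max L 0 · min R +∞ -> 1
2 of 15 · BB · max L 1 · min R +∞ -> 2
3 of 15 · BBB · max L 2 · min R +∞ -> 3
4 of 15 · BBBB · max L 3 · min R +∞ -> 4
5 of 15 · BBBBR · max L 3 · min R 4 -> 7/2
6 of 15 · BBBBRB · max L 7/2 · min R 4 -> 15/4
7 of 15 · BBBBRBR · max L 7/2 · min R 15/4 -> 29/8
8 of 15 · BBBBRBRR · max L 7/2 · min R 29/8 -> 57/16
9 of 15 · BBBBRBRRB · max L 57/16 · min R 29/8 -> 115/32
10 of 15 · BBBBRBRRBR · max L 57/16 · min R 115/32 -> 229/64
11 of 15 · BBBBRBRRBRB · max L 229/64 · min R 115/32 -> 459/128
12 of 15 · BBBBRBRRBRBR · max L 229/64 · min R 459/128 -> 917/256
13 of 15 · BBBBRBRRBRBRR · max L 229/64 · min R 917/256 -> 1833/512
14 of 15 · BBBBRBRRBRBRRB · max L 1833/512 · min R 917/256 -> 3667/1024
15 of 15 · BBBBRBRRBRBRRBR · max L 1833/512 · min R 3667/1024 -> 7333/2048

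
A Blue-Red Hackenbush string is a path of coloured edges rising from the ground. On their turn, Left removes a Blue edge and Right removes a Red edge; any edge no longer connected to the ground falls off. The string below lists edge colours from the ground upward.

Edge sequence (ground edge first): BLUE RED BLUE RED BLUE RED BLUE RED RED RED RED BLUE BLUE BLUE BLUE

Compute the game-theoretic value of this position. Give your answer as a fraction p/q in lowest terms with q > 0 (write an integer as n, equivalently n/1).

value_1 [B]  L=[0]  R=[·]  => 1
value_2 [BR]  L=[0]  R=[1]  => 1/2
value_3 [BRB]  L=[0; 1/2]  R=[1]  => 3/4
value_4 [BRBR]  L=[0; 1/2]  R=[3/4; 1]  => 5/8
value_5 [BRBRB]  L=[0; 1/2; 5/8]  R=[3/4; 1]  => 11/16
value_6 [BRBRBR]  L=[0; 1/2; 5/8]  R=[11/16; 3/4; 1]  => 21/32
value_7 [BRBRBRB]  L=[0; 1/2; 5/8; 21/32]  R=[11/16; 3/4; 1]  => 43/64
value_8 [BRBRBRBR]  L=[0; 1/2; 5/8; 21/32]  R=[43/64; 11/16; 3/4; 1]  => 85/128
value_9 [BRBRBRBRR]  L=[0; 1/2; 5/8; 21/32]  R=[85/128; 43/64; 11/16; 3/4; 1]  => 169/256
value_10 [BRBRBRBRRR]  L=[0; 1/2; 5/8; 21/32]  R=[169/256; 85/128; 43/64; 11/16; 3/4; 1]  => 337/512
value_11 [BRBRBRBRRRR]  L=[0; 1/2; 5/8; 21/32]  R=[337/512; 169/256; 85/128; 43/64; 11/16; 3/4; 1]  => 673/1024
value_12 [BRBRBRBRRRRB]  L=[0; 1/2; 5/8; 21/32; 673/1024]  R=[337/512; 169/256; 85/128; 43/64; 11/16; 3/4; 1]  => 1347/2048
value_13 [BRBRBRBRRRRBB]  L=[0; 1/2; 5/8; 21/32; 673/1024; 1347/2048]  R=[337/512; 169/256; 85/128; 43/64; 11/16; 3/4; 1]  => 2695/4096
value_14 [BRBRBRBRRRRBBB]  L=[0; 1/2; 5/8; 21/32; 673/1024; 1347/2048; 2695/4096]  R=[337/512; 169/256; 85/128; 43/64; 11/16; 3/4; 1]  => 5391/8192
value_15 [BRBRBRBRRRRBBBB]  L=[0; 1/2; 5/8; 21/32; 673/1024; 1347/2048; 2695/4096; 5391/8192]  R=[337/512; 169/256; 85/128; 43/64; 11/16; 3/4; 1]  => 10783/16384

10783/16384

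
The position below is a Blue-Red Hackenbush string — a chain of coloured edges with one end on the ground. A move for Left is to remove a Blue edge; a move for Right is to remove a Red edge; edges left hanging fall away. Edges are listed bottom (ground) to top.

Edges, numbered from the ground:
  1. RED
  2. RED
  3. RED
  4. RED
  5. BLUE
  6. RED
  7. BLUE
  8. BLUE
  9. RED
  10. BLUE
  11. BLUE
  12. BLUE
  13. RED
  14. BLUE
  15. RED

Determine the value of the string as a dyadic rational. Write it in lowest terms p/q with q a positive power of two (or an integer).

Recurse on prefixes of the 15-edge string RED RED RED RED BLUE RED BLUE BLUE RED BLUE BLUE BLUE RED BLUE RED:
value(R) = { (no moves) | 0 } -> -1
value(RR) = { (no moves) | -1, 0 } -> -2
value(RRR) = { (no moves) | -2, -1, 0 } -> -3
value(RRRR) = { (no moves) | -3, -2, -1, 0 } -> -4
value(RRRRB) = { -4 | -3, -2, -1, 0 } -> -7/2
value(RRRRBR) = { -4 | -7/2, -3, -2, -1, 0 } -> -15/4
value(RRRRBRB) = { -4, -15/4 | -7/2, -3, -2, -1, 0 } -> -29/8
value(RRRRBRBB) = { -4, -15/4, -29/8 | -7/2, -3, -2, -1, 0 } -> -57/16
value(RRRRBRBBR) = { -4, -15/4, -29/8 | -57/16, -7/2, -3, -2, -1, 0 } -> -115/32
value(RRRRBRBBRB) = { -4, -15/4, -29/8, -115/32 | -57/16, -7/2, -3, -2, -1, 0 } -> -229/64
value(RRRRBRBBRBB) = { -4, -15/4, -29/8, -115/32, -229/64 | -57/16, -7/2, -3, -2, -1, 0 } -> -457/128
value(RRRRBRBBRBBB) = { -4, -15/4, -29/8, -115/32, -229/64, -457/128 | -57/16, -7/2, -3, -2, -1, 0 } -> -913/256
value(RRRRBRBBRBBBR) = { -4, -15/4, -29/8, -115/32, -229/64, -457/128 | -913/256, -57/16, -7/2, -3, -2, -1, 0 } -> -1827/512
value(RRRRBRBBRBBBRB) = { -4, -15/4, -29/8, -115/32, -229/64, -457/128, -1827/512 | -913/256, -57/16, -7/2, -3, -2, -1, 0 } -> -3653/1024
value(RRRRBRBBRBBBRBR) = { -4, -15/4, -29/8, -115/32, -229/64, -457/128, -1827/512 | -3653/1024, -913/256, -57/16, -7/2, -3, -2, -1, 0 } -> -7307/2048

-7307/2048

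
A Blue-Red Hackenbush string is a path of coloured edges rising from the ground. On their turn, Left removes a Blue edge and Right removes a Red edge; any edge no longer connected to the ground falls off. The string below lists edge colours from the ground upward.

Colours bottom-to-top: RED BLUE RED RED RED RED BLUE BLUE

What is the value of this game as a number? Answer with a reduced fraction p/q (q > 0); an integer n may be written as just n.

-121/128

step 1: add RED to get R; options L={ (no moves) } R={ 0 } = -1
step 2: add BLUE to get RB; options L={ -1 } R={ 0 } = -1/2
step 3: add RED to get RBR; options L={ -1 } R={ -1/2, 0 } = -3/4
step 4: add RED to get RBRR; options L={ -1 } R={ -3/4, -1/2, 0 } = -7/8
step 5: add RED to get RBRRR; options L={ -1 } R={ -7/8, -3/4, -1/2, 0 } = -15/16
step 6: add RED to get RBRRRR; options L={ -1 } R={ -15/16, -7/8, -3/4, -1/2, 0 } = -31/32
step 7: add BLUE to get RBRRRRB; options L={ -1, -31/32 } R={ -15/16, -7/8, -3/4, -1/2, 0 } = -61/64
step 8: add BLUE to get RBRRRRBB; options L={ -1, -31/32, -61/64 } R={ -15/16, -7/8, -3/4, -1/2, 0 } = -121/128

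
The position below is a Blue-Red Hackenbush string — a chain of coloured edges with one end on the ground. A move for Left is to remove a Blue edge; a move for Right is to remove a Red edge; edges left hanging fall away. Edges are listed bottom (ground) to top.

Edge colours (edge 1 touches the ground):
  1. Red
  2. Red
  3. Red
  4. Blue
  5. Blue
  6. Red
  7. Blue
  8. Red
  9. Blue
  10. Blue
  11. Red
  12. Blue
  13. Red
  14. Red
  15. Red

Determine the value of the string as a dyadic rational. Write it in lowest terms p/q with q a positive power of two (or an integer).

-9519/4096

edge 1 of 15 (Red): { — | 0 } = -1
edge 2 of 15 (Red): { — | -1, 0 } = -2
edge 3 of 15 (Red): { — | -2, -1, 0 } = -3
edge 4 of 15 (Blue): { -3 | -2, -1, 0 } = -5/2
edge 5 of 15 (Blue): { -3, -5/2 | -2, -1, 0 } = -9/4
edge 6 of 15 (Red): { -3, -5/2 | -9/4, -2, -1, 0 } = -19/8
edge 7 of 15 (Blue): { -3, -5/2, -19/8 | -9/4, -2, -1, 0 } = -37/16
edge 8 of 15 (Red): { -3, -5/2, -19/8 | -37/16, -9/4, -2, -1, 0 } = -75/32
edge 9 of 15 (Blue): { -3, -5/2, -19/8, -75/32 | -37/16, -9/4, -2, -1, 0 } = -149/64
edge 10 of 15 (Blue): { -3, -5/2, -19/8, -75/32, -149/64 | -37/16, -9/4, -2, -1, 0 } = -297/128
edge 11 of 15 (Red): { -3, -5/2, -19/8, -75/32, -149/64 | -297/128, -37/16, -9/4, -2, -1, 0 } = -595/256
edge 12 of 15 (Blue): { -3, -5/2, -19/8, -75/32, -149/64, -595/256 | -297/128, -37/16, -9/4, -2, -1, 0 } = -1189/512
edge 13 of 15 (Red): { -3, -5/2, -19/8, -75/32, -149/64, -595/256 | -1189/512, -297/128, -37/16, -9/4, -2, -1, 0 } = -2379/1024
edge 14 of 15 (Red): { -3, -5/2, -19/8, -75/32, -149/64, -595/256 | -2379/1024, -1189/512, -297/128, -37/16, -9/4, -2, -1, 0 } = -4759/2048
edge 15 of 15 (Red): { -3, -5/2, -19/8, -75/32, -149/64, -595/256 | -4759/2048, -2379/1024, -1189/512, -297/128, -37/16, -9/4, -2, -1, 0 } = -9519/4096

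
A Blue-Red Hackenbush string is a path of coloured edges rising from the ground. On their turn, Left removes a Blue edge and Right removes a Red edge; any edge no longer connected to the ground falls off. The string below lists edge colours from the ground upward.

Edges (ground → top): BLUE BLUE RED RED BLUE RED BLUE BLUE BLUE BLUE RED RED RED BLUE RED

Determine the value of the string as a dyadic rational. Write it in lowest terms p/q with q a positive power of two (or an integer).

Build g(s[:k]) for k = 1..15, string s = BLUE BLUE RED RED BLUE RED BLUE BLUE BLUE BLUE RED RED RED BLUE RED.
step 1: add BLUE to get B; options L={ 0 } R={ · } gives 1
step 2: add BLUE to get BB; options L={ 0,1 } R={ · } gives 2
step 3: add RED to get BBR; options L={ 0,1 } R={ 2 } gives 3/2
step 4: add RED to get BBRR; options L={ 0,1 } R={ 3/2,2 } gives 5/4
step 5: add BLUE to get BBRRB; options L={ 0,1,5/4 } R={ 3/2,2 } gives 11/8
step 6: add RED to get BBRRBR; options L={ 0,1,5/4 } R={ 11/8,3/2,2 } gives 21/16
step 7: add BLUE to get BBRRBRB; options L={ 0,1,5/4,21/16 } R={ 11/8,3/2,2 } gives 43/32
step 8: add BLUE to get BBRRBRBB; options L={ 0,1,5/4,21/16,43/32 } R={ 11/8,3/2,2 } gives 87/64
step 9: add BLUE to get BBRRBRBBB; options L={ 0,1,5/4,21/16,43/32,87/64 } R={ 11/8,3/2,2 } gives 175/128
step 10: add BLUE to get BBRRBRBBBB; options L={ 0,1,5/4,21/16,43/32,87/64,175/128 } R={ 11/8,3/2,2 } gives 351/256
step 11: add RED to get BBRRBRBBBBR; options L={ 0,1,5/4,21/16,43/32,87/64,175/128 } R={ 351/256,11/8,3/2,2 } gives 701/512
step 12: add RED to get BBRRBRBBBBRR; options L={ 0,1,5/4,21/16,43/32,87/64,175/128 } R={ 701/512,351/256,11/8,3/2,2 } gives 1401/1024
step 13: add RED to get BBRRBRBBBBRRR; options L={ 0,1,5/4,21/16,43/32,87/64,175/128 } R={ 1401/1024,701/512,351/256,11/8,3/2,2 } gives 2801/2048
step 14: add BLUE to get BBRRBRBBBBRRRB; options L={ 0,1,5/4,21/16,43/32,87/64,175/128,2801/2048 } R={ 1401/1024,701/512,351/256,11/8,3/2,2 } gives 5603/4096
step 15: add RED to get BBRRBRBBBBRRRBR; options L={ 0,1,5/4,21/16,43/32,87/64,175/128,2801/2048 } R={ 5603/4096,1401/1024,701/512,351/256,11/8,3/2,2 } gives 11205/8192

11205/8192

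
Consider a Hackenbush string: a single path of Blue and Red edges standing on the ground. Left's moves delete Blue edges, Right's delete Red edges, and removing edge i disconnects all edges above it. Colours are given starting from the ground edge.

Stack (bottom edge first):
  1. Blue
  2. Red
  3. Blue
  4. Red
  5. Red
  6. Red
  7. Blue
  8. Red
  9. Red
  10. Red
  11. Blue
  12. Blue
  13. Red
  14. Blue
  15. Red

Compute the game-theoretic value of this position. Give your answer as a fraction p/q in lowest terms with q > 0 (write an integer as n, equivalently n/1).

8757/16384

Build g(s[:k]) for k = 1..15, string s = Blue Red Blue Red Red Red Blue Red Red Red Blue Blue Red Blue Red.
B: Left { 0 }, Right { — } — simplest 1
BR: Left { 0 }, Right { 1 } — simplest 1/2
BRB: Left { 0 1/2 }, Right { 1 } — simplest 3/4
BRBR: Left { 0 1/2 }, Right { 3/4 1 } — simplest 5/8
BRBRR: Left { 0 1/2 }, Right { 5/8 3/4 1 } — simplest 9/16
BRBRRR: Left { 0 1/2 }, Right { 9/16 5/8 3/4 1 } — simplest 17/32
BRBRRRB: Left { 0 1/2 17/32 }, Right { 9/16 5/8 3/4 1 } — simplest 35/64
BRBRRRBR: Left { 0 1/2 17/32 }, Right { 35/64 9/16 5/8 3/4 1 } — simplest 69/128
BRBRRRBRR: Left { 0 1/2 17/32 }, Right { 69/128 35/64 9/16 5/8 3/4 1 } — simplest 137/256
BRBRRRBRRR: Left { 0 1/2 17/32 }, Right { 137/256 69/128 35/64 9/16 5/8 3/4 1 } — simplest 273/512
BRBRRRBRRRB: Left { 0 1/2 17/32 273/512 }, Right { 137/256 69/128 35/64 9/16 5/8 3/4 1 } — simplest 547/1024
BRBRRRBRRRBB: Left { 0 1/2 17/32 273/512 547/1024 }, Right { 137/256 69/128 35/64 9/16 5/8 3/4 1 } — simplest 1095/2048
BRBRRRBRRRBBR: Left { 0 1/2 17/32 273/512 547/1024 }, Right { 1095/2048 137/256 69/128 35/64 9/16 5/8 3/4 1 } — simplest 2189/4096
BRBRRRBRRRBBRB: Left { 0 1/2 17/32 273/512 547/1024 2189/4096 }, Right { 1095/2048 137/256 69/128 35/64 9/16 5/8 3/4 1 } — simplest 4379/8192
BRBRRRBRRRBBRBR: Left { 0 1/2 17/32 273/512 547/1024 2189/4096 }, Right { 4379/8192 1095/2048 137/256 69/128 35/64 9/16 5/8 3/4 1 } — simplest 8757/16384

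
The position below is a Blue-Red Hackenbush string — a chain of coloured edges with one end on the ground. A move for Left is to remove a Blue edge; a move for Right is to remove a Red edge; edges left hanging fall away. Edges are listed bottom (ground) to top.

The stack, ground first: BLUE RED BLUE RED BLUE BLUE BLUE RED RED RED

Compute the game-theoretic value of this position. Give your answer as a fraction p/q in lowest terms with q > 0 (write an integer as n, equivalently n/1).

369/512

step 1: add BLUE to get B; options L={ 0 } R={ (no moves) } → 1
step 2: add RED to get BR; options L={ 0 } R={ 1 } → 1/2
step 3: add BLUE to get BRB; options L={ 0; 1/2 } R={ 1 } → 3/4
step 4: add RED to get BRBR; options L={ 0; 1/2 } R={ 3/4; 1 } → 5/8
step 5: add BLUE to get BRBRB; options L={ 0; 1/2; 5/8 } R={ 3/4; 1 } → 11/16
step 6: add BLUE to get BRBRBB; options L={ 0; 1/2; 5/8; 11/16 } R={ 3/4; 1 } → 23/32
step 7: add BLUE to get BRBRBBB; options L={ 0; 1/2; 5/8; 11/16; 23/32 } R={ 3/4; 1 } → 47/64
step 8: add RED to get BRBRBBBR; options L={ 0; 1/2; 5/8; 11/16; 23/32 } R={ 47/64; 3/4; 1 } → 93/128
step 9: add RED to get BRBRBBBRR; options L={ 0; 1/2; 5/8; 11/16; 23/32 } R={ 93/128; 47/64; 3/4; 1 } → 185/256
step 10: add RED to get BRBRBBBRRR; options L={ 0; 1/2; 5/8; 11/16; 23/32 } R={ 185/256; 93/128; 47/64; 3/4; 1 } → 369/512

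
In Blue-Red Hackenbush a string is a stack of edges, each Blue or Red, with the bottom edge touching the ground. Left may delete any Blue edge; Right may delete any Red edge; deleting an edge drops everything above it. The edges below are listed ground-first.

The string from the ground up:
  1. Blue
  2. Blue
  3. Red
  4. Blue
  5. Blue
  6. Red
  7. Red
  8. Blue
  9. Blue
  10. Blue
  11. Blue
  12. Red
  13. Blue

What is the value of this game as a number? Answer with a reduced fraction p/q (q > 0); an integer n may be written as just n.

Prefix values for Blue Blue Red Blue Blue Red Red Blue Blue Blue Blue Red Blue via {L|R} + simplicity:
B: Left { 0 }, Right {  } → simplest 1
BB: Left { 0, 1 }, Right {  } → simplest 2
BBR: Left { 0, 1 }, Right { 2 } → simplest 3/2
BBRB: Left { 0, 1, 3/2 }, Right { 2 } → simplest 7/4
BBRBB: Left { 0, 1, 3/2, 7/4 }, Right { 2 } → simplest 15/8
BBRBBR: Left { 0, 1, 3/2, 7/4 }, Right { 15/8, 2 } → simplest 29/16
BBRBBRR: Left { 0, 1, 3/2, 7/4 }, Right { 29/16, 15/8, 2 } → simplest 57/32
BBRBBRRB: Left { 0, 1, 3/2, 7/4, 57/32 }, Right { 29/16, 15/8, 2 } → simplest 115/64
BBRBBRRBB: Left { 0, 1, 3/2, 7/4, 57/32, 115/64 }, Right { 29/16, 15/8, 2 } → simplest 231/128
BBRBBRRBBB: Left { 0, 1, 3/2, 7/4, 57/32, 115/64, 231/128 }, Right { 29/16, 15/8, 2 } → simplest 463/256
BBRBBRRBBBB: Left { 0, 1, 3/2, 7/4, 57/32, 115/64, 231/128, 463/256 }, Right { 29/16, 15/8, 2 } → simplest 927/512
BBRBBRRBBBBR: Left { 0, 1, 3/2, 7/4, 57/32, 115/64, 231/128, 463/256 }, Right { 927/512, 29/16, 15/8, 2 } → simplest 1853/1024
BBRBBRRBBBBRB: Left { 0, 1, 3/2, 7/4, 57/32, 115/64, 231/128, 463/256, 1853/1024 }, Right { 927/512, 29/16, 15/8, 2 } → simplest 3707/2048

3707/2048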